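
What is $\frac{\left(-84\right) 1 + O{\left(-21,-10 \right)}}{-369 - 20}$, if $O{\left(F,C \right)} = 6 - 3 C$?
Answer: $\frac{48}{389} \approx 0.12339$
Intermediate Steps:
$\frac{\left(-84\right) 1 + O{\left(-21,-10 \right)}}{-369 - 20} = \frac{\left(-84\right) 1 + \left(6 - -30\right)}{-369 - 20} = \frac{-84 + \left(6 + 30\right)}{-389} = \left(-84 + 36\right) \left(- \frac{1}{389}\right) = \left(-48\right) \left(- \frac{1}{389}\right) = \frac{48}{389}$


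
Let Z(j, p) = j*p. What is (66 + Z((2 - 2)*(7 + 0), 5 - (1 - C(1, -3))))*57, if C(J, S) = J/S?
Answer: 3762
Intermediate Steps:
(66 + Z((2 - 2)*(7 + 0), 5 - (1 - C(1, -3))))*57 = (66 + ((2 - 2)*(7 + 0))*(5 - (1 - 1/(-3))))*57 = (66 + (0*7)*(5 - (1 - (-1)/3)))*57 = (66 + 0*(5 - (1 - 1*(-1/3))))*57 = (66 + 0*(5 - (1 + 1/3)))*57 = (66 + 0*(5 - 1*4/3))*57 = (66 + 0*(5 - 4/3))*57 = (66 + 0*(11/3))*57 = (66 + 0)*57 = 66*57 = 3762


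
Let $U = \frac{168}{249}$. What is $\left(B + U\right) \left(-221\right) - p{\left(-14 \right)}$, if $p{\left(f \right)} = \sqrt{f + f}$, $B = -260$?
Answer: $\frac{4756804}{83} - 2 i \sqrt{7} \approx 57311.0 - 5.2915 i$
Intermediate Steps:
$U = \frac{56}{83}$ ($U = 168 \cdot \frac{1}{249} = \frac{56}{83} \approx 0.6747$)
$p{\left(f \right)} = \sqrt{2} \sqrt{f}$ ($p{\left(f \right)} = \sqrt{2 f} = \sqrt{2} \sqrt{f}$)
$\left(B + U\right) \left(-221\right) - p{\left(-14 \right)} = \left(-260 + \frac{56}{83}\right) \left(-221\right) - \sqrt{2} \sqrt{-14} = \left(- \frac{21524}{83}\right) \left(-221\right) - \sqrt{2} i \sqrt{14} = \frac{4756804}{83} - 2 i \sqrt{7}$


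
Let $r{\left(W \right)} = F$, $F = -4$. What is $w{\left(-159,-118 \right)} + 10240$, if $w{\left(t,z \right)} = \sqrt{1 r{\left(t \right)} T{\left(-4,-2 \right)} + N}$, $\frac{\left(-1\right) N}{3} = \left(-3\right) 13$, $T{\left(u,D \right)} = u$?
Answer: $10240 + \sqrt{133} \approx 10252.0$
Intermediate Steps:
$r{\left(W \right)} = -4$
$N = 117$ ($N = - 3 \left(\left(-3\right) 13\right) = \left(-3\right) \left(-39\right) = 117$)
$w{\left(t,z \right)} = \sqrt{133}$ ($w{\left(t,z \right)} = \sqrt{1 \left(-4\right) \left(-4\right) + 117} = \sqrt{\left(-4\right) \left(-4\right) + 117} = \sqrt{16 + 117} = \sqrt{133}$)
$w{\left(-159,-118 \right)} + 10240 = \sqrt{133} + 10240 = 10240 + \sqrt{133}$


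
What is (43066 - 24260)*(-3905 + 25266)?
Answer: 401714966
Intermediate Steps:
(43066 - 24260)*(-3905 + 25266) = 18806*21361 = 401714966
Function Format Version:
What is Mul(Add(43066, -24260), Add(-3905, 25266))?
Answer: 401714966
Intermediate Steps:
Mul(Add(43066, -24260), Add(-3905, 25266)) = Mul(18806, 21361) = 401714966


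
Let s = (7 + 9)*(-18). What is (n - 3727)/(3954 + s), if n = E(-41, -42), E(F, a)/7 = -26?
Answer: -1303/1222 ≈ -1.0663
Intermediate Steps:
E(F, a) = -182 (E(F, a) = 7*(-26) = -182)
s = -288 (s = 16*(-18) = -288)
n = -182
(n - 3727)/(3954 + s) = (-182 - 3727)/(3954 - 288) = -3909/3666 = -3909*1/3666 = -1303/1222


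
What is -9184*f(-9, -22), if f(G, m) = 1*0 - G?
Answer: -82656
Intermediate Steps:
f(G, m) = -G (f(G, m) = 0 - G = -G)
-9184*f(-9, -22) = -(-9184)*(-9) = -9184*9 = -82656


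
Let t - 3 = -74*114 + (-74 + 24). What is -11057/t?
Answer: 11057/8483 ≈ 1.3034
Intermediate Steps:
t = -8483 (t = 3 + (-74*114 + (-74 + 24)) = 3 + (-8436 - 50) = 3 - 8486 = -8483)
-11057/t = -11057/(-8483) = -11057*(-1/8483) = 11057/8483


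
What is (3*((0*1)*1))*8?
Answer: 0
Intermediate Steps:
(3*((0*1)*1))*8 = (3*(0*1))*8 = (3*0)*8 = 0*8 = 0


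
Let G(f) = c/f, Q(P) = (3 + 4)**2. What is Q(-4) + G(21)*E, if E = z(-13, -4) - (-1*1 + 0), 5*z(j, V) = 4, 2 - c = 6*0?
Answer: 1721/35 ≈ 49.171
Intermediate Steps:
Q(P) = 49 (Q(P) = 7**2 = 49)
c = 2 (c = 2 - 6*0 = 2 - 1*0 = 2 + 0 = 2)
z(j, V) = 4/5 (z(j, V) = (1/5)*4 = 4/5)
G(f) = 2/f
E = 9/5 (E = 4/5 - (-1*1 + 0) = 4/5 - (-1 + 0) = 4/5 - 1*(-1) = 4/5 + 1 = 9/5 ≈ 1.8000)
Q(-4) + G(21)*E = 49 + (2/21)*(9/5) = 49 + 6/35 = 1721/35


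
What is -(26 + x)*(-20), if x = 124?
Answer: 3000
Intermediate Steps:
-(26 + x)*(-20) = -(26 + 124)*(-20) = -150*(-20) = -1*(-3000) = 3000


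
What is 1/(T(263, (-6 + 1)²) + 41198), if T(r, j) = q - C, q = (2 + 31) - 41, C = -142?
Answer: 1/41332 ≈ 2.4194e-5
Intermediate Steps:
q = -8 (q = 33 - 41 = -8)
T(r, j) = 134 (T(r, j) = -8 - 1*(-142) = -8 + 142 = 134)
1/(T(263, (-6 + 1)²) + 41198) = 1/(134 + 41198) = 1/41332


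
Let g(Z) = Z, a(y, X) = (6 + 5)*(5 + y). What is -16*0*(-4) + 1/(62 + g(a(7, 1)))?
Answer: 1/194 ≈ 0.0051546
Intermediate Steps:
a(y, X) = 55 + 11*y (a(y, X) = 11*(5 + y) = 55 + 11*y)
-16*0*(-4) + 1/(62 + g(a(7, 1))) = -16*0*(-4) + 1/(62 + (55 + 11*7)) = 0*(-4) + 1/(62 + (55 + 77)) = 0 + 1/(62 + 132) = 0 + 1/194 = 1/194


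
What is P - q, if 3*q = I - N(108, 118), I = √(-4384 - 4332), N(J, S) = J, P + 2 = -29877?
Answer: -29843 - 2*I*√2179/3 ≈ -29843.0 - 31.12*I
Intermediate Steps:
P = -29879 (P = -2 - 29877 = -29879)
I = 2*I*√2179 (I = √(-8716) = 2*I*√2179 ≈ 93.359*I)
q = -36 + 2*I*√2179/3 (q = (2*I*√2179 - 1*108)/3 = (2*I*√2179 - 108)/3 = (-108 + 2*I*√2179)/3 = -36 + 2*I*√2179/3 ≈ -36.0 + 31.12*I)
P - q = -29879 - (-36 + 2*I*√2179/3) = -29879 + (36 - 2*I*√2179/3) = -29843 - 2*I*√2179/3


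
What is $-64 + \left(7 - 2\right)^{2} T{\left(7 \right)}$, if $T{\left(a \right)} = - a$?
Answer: $-239$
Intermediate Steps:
$-64 + \left(7 - 2\right)^{2} T{\left(7 \right)} = -64 + \left(7 - 2\right)^{2} \left(\left(-1\right) 7\right) = -64 + 5^{2} \left(-7\right) = -64 + 25 \left(-7\right) = -64 - 175 = -239$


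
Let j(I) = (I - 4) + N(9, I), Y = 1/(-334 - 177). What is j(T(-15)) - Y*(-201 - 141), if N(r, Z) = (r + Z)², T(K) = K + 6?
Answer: -6985/511 ≈ -13.669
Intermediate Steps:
T(K) = 6 + K
Y = -1/511 (Y = 1/(-511) = -1/511 ≈ -0.0019569)
N(r, Z) = (Z + r)²
j(I) = -4 + I + (9 + I)² (j(I) = (I - 4) + (I + 9)² = (-4 + I) + (9 + I)² = -4 + I + (9 + I)²)
j(T(-15)) - Y*(-201 - 141) = (-4 + (6 - 15) + (9 + (6 - 15))²) - (-1)*(-201 - 141)/511 = (-4 - 9 + (9 - 9)²) - (-1)*(-342)/511 = (-4 - 9 + 0²) - 1*342/511 = (-4 - 9 + 0) - 342/511 = -13 - 342/511 = -6985/511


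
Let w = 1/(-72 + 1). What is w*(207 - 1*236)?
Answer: 29/71 ≈ 0.40845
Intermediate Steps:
w = -1/71 (w = 1/(-71) = -1/71 ≈ -0.014085)
w*(207 - 1*236) = -(207 - 1*236)/71 = -(207 - 236)/71 = -1/71*(-29) = 29/71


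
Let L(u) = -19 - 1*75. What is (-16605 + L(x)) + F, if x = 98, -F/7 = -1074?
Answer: -9181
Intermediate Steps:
F = 7518 (F = -7*(-1074) = 7518)
L(u) = -94 (L(u) = -19 - 75 = -94)
(-16605 + L(x)) + F = (-16605 - 94) + 7518 = -16699 + 7518 = -9181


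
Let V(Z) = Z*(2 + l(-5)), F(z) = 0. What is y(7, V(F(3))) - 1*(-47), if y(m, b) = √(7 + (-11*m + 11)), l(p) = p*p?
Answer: 47 + I*√59 ≈ 47.0 + 7.6811*I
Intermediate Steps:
l(p) = p²
V(Z) = 27*Z (V(Z) = Z*(2 + (-5)²) = Z*(2 + 25) = Z*27 = 27*Z)
y(m, b) = √(18 - 11*m) (y(m, b) = √(7 + (11 - 11*m)) = √(18 - 11*m))
y(7, V(F(3))) - 1*(-47) = √(18 - 11*7) - 1*(-47) = √(18 - 77) + 47 = √(-59) + 47 = I*√59 + 47 = 47 + I*√59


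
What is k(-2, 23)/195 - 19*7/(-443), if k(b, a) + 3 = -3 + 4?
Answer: 25049/86385 ≈ 0.28997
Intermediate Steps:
k(b, a) = -2 (k(b, a) = -3 + (-3 + 4) = -3 + 1 = -2)
k(-2, 23)/195 - 19*7/(-443) = -2/195 - 19*7/(-443) = -2*1/195 - 133*(-1/443) = -2/195 + 133/443 = 25049/86385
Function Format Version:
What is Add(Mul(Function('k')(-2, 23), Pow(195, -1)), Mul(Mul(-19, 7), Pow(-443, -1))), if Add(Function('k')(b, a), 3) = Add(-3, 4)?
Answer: Rational(25049, 86385) ≈ 0.28997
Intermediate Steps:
Function('k')(b, a) = -2 (Function('k')(b, a) = Add(-3, Add(-3, 4)) = Add(-3, 1) = -2)
Add(Mul(Function('k')(-2, 23), Pow(195, -1)), Mul(Mul(-19, 7), Pow(-443, -1))) = Add(Mul(-2, Pow(195, -1)), Mul(Mul(-19, 7), Pow(-443, -1))) = Add(Mul(-2, Rational(1, 195)), Mul(-133, Rational(-1, 443))) = Add(Rational(-2, 195), Rational(133, 443)) = Rational(25049, 86385)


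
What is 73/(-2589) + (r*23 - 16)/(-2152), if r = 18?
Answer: -593759/2785764 ≈ -0.21314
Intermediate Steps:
73/(-2589) + (r*23 - 16)/(-2152) = 73/(-2589) + (18*23 - 16)/(-2152) = 73*(-1/2589) + (414 - 16)*(-1/2152) = -73/2589 + 398*(-1/2152) = -73/2589 - 199/1076 = -593759/2785764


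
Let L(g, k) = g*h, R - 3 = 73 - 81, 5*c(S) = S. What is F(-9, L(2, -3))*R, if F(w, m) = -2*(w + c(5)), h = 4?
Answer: -80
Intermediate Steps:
c(S) = S/5
R = -5 (R = 3 + (73 - 81) = 3 - 8 = -5)
L(g, k) = 4*g (L(g, k) = g*4 = 4*g)
F(w, m) = -2 - 2*w (F(w, m) = -2*(w + (1/5)*5) = -2*(w + 1) = -2*(1 + w) = -2 - 2*w)
F(-9, L(2, -3))*R = (-2 - 2*(-9))*(-5) = (-2 + 18)*(-5) = 16*(-5) = -80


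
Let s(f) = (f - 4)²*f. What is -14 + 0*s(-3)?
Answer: -14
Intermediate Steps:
s(f) = f*(-4 + f)² (s(f) = (-4 + f)²*f = f*(-4 + f)²)
-14 + 0*s(-3) = -14 + 0*(-3*(-4 - 3)²) = -14 + 0*(-3*(-7)²) = -14 + 0*(-3*49) = -14 + 0*(-147) = -14 + 0 = -14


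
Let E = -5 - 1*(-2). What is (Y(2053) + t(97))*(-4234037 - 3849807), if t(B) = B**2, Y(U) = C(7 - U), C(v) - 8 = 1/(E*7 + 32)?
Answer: -837389232272/11 ≈ -7.6126e+10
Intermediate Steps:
E = -3 (E = -5 + 2 = -3)
C(v) = 89/11 (C(v) = 8 + 1/(-3*7 + 32) = 8 + 1/(-21 + 32) = 8 + 1/11 = 89/11)
Y(U) = 89/11
(Y(2053) + t(97))*(-4234037 - 3849807) = (89/11 + 97**2)*(-4234037 - 3849807) = (89/11 + 9409)*(-8083844) = (103588/11)*(-8083844) = -837389232272/11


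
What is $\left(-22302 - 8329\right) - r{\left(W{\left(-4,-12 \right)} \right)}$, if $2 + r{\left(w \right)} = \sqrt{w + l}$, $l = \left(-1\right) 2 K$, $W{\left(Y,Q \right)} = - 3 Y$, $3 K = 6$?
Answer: $-30629 - 2 \sqrt{2} \approx -30632.0$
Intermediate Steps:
$K = 2$ ($K = \frac{1}{3} \cdot 6 = 2$)
$l = -4$ ($l = \left(-1\right) 2 \cdot 2 = \left(-2\right) 2 = -4$)
$r{\left(w \right)} = -2 + \sqrt{-4 + w}$ ($r{\left(w \right)} = -2 + \sqrt{w - 4} = -2 + \sqrt{-4 + w}$)
$\left(-22302 - 8329\right) - r{\left(W{\left(-4,-12 \right)} \right)} = \left(-22302 - 8329\right) - \left(-2 + \sqrt{-4 - -12}\right) = \left(-22302 - 8329\right) - \left(-2 + \sqrt{-4 + 12}\right) = -30631 - \left(-2 + \sqrt{8}\right) = -30631 - \left(-2 + 2 \sqrt{2}\right) = -30631 + \left(2 - 2 \sqrt{2}\right) = -30629 - 2 \sqrt{2}$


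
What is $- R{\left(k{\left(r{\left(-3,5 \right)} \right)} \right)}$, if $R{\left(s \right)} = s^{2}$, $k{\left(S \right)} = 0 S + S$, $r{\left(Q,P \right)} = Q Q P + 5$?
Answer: $-2500$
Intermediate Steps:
$r{\left(Q,P \right)} = 5 + P Q^{2}$ ($r{\left(Q,P \right)} = Q^{2} P + 5 = P Q^{2} + 5 = 5 + P Q^{2}$)
$k{\left(S \right)} = S$ ($k{\left(S \right)} = 0 + S = S$)
$- R{\left(k{\left(r{\left(-3,5 \right)} \right)} \right)} = - \left(5 + 5 \left(-3\right)^{2}\right)^{2} = - \left(5 + 5 \cdot 9\right)^{2} = - \left(5 + 45\right)^{2} = - 50^{2} = \left(-1\right) 2500 = -2500$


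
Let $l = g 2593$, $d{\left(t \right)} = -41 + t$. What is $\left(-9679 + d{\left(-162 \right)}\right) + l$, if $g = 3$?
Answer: $-2103$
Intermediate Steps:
$l = 7779$ ($l = 3 \cdot 2593 = 7779$)
$\left(-9679 + d{\left(-162 \right)}\right) + l = \left(-9679 - 203\right) + 7779 = -9882 + 7779 = -2103$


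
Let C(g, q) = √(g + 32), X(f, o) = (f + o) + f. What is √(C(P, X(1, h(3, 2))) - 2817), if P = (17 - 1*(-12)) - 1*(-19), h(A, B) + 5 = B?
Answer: √(-2817 + 4*√5) ≈ 52.991*I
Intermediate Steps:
h(A, B) = -5 + B
P = 48 (P = (17 + 12) + 19 = 29 + 19 = 48)
X(f, o) = o + 2*f
C(g, q) = √(32 + g)
√(C(P, X(1, h(3, 2))) - 2817) = √(√(32 + 48) - 2817) = √(√80 - 2817) = √(4*√5 - 2817) = √(-2817 + 4*√5)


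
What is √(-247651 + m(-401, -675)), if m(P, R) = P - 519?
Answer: 3*I*√27619 ≈ 498.57*I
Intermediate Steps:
m(P, R) = -519 + P
√(-247651 + m(-401, -675)) = √(-247651 + (-519 - 401)) = √(-247651 - 920) = √(-248571) = 3*I*√27619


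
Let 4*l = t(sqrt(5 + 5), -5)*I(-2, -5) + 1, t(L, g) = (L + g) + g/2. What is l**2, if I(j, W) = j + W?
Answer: 13409/64 - 749*sqrt(10)/16 ≈ 61.482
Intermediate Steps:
I(j, W) = W + j
t(L, g) = L + 3*g/2 (t(L, g) = (L + g) + g*(1/2) = (L + g) + g/2 = L + 3*g/2)
l = 107/8 - 7*sqrt(10)/4 (l = ((sqrt(5 + 5) + (3/2)*(-5))*(-5 - 2) + 1)/4 = ((sqrt(10) - 15/2)*(-7) + 1)/4 = ((-15/2 + sqrt(10))*(-7) + 1)/4 = ((105/2 - 7*sqrt(10)) + 1)/4 = (107/2 - 7*sqrt(10))/4 = 107/8 - 7*sqrt(10)/4 ≈ 7.8410)
l**2 = (107/8 - 7*sqrt(10)/4)**2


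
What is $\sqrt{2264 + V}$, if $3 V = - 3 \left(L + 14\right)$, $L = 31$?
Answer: $\sqrt{2219} \approx 47.106$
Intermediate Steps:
$V = -45$ ($V = \frac{\left(-3\right) \left(31 + 14\right)}{3} = \frac{\left(-3\right) 45}{3} = \frac{1}{3} \left(-135\right) = -45$)
$\sqrt{2264 + V} = \sqrt{2264 - 45} = \sqrt{2219}$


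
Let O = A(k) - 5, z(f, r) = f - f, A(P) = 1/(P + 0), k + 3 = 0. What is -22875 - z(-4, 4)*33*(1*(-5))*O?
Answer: -22875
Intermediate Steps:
k = -3 (k = -3 + 0 = -3)
A(P) = 1/P
z(f, r) = 0
O = -16/3 (O = 1/(-3) - 5 = -1/3 - 5 = -16/3 ≈ -5.3333)
-22875 - z(-4, 4)*33*(1*(-5))*O = -22875 - 0*33*(1*(-5))*(-16/3) = -22875 - 0*(-5*(-16/3)) = -22875 - 0*80/3 = -22875 - 1*0 = -22875 + 0 = -22875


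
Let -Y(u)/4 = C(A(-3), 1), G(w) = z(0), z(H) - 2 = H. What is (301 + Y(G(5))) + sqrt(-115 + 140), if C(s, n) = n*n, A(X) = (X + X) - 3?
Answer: 302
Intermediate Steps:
z(H) = 2 + H
G(w) = 2 (G(w) = 2 + 0 = 2)
A(X) = -3 + 2*X (A(X) = 2*X - 3 = -3 + 2*X)
C(s, n) = n**2
Y(u) = -4 (Y(u) = -4*1**2 = -4*1 = -4)
(301 + Y(G(5))) + sqrt(-115 + 140) = (301 - 4) + sqrt(-115 + 140) = 297 + sqrt(25) = 297 + 5 = 302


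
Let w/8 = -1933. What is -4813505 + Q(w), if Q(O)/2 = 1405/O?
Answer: -37218022065/7732 ≈ -4.8135e+6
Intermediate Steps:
w = -15464 (w = 8*(-1933) = -15464)
Q(O) = 2810/O (Q(O) = 2*(1405/O) = 2810/O)
-4813505 + Q(w) = -4813505 + 2810/(-15464) = -4813505 + 2810*(-1/15464) = -4813505 - 1405/7732 = -37218022065/7732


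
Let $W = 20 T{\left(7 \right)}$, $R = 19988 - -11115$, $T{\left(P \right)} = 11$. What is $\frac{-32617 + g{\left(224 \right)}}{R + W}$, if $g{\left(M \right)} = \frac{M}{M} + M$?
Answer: $- \frac{32392}{31323} \approx -1.0341$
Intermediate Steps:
$R = 31103$ ($R = 19988 + 11115 = 31103$)
$W = 220$ ($W = 20 \cdot 11 = 220$)
$g{\left(M \right)} = 1 + M$
$\frac{-32617 + g{\left(224 \right)}}{R + W} = \frac{-32617 + \left(1 + 224\right)}{31103 + 220} = \frac{-32617 + 225}{31323} = \left(-32392\right) \frac{1}{31323} = - \frac{32392}{31323}$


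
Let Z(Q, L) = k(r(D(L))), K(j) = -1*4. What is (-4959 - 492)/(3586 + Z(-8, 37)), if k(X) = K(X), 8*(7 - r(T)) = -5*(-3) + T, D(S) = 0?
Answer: -1817/1194 ≈ -1.5218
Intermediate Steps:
K(j) = -4
r(T) = 41/8 - T/8 (r(T) = 7 - (-5*(-3) + T)/8 = 7 - (15 + T)/8 = 7 + (-15/8 - T/8) = 41/8 - T/8)
k(X) = -4
Z(Q, L) = -4
(-4959 - 492)/(3586 + Z(-8, 37)) = (-4959 - 492)/(3586 - 4) = -5451/3582 = -5451*1/3582 = -1817/1194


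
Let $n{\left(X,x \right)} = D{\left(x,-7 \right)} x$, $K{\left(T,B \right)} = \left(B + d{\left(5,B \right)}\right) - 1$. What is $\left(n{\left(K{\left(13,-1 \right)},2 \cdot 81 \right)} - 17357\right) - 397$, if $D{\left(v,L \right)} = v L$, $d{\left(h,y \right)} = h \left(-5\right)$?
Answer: $-201462$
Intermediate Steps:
$d{\left(h,y \right)} = - 5 h$
$K{\left(T,B \right)} = -26 + B$ ($K{\left(T,B \right)} = \left(B - 25\right) - 1 = \left(-25 + B\right) - 1 = -26 + B$)
$D{\left(v,L \right)} = L v$
$n{\left(X,x \right)} = - 7 x^{2}$ ($n{\left(X,x \right)} = - 7 x x = - 7 x^{2}$)
$\left(n{\left(K{\left(13,-1 \right)},2 \cdot 81 \right)} - 17357\right) - 397 = \left(- 7 \left(2 \cdot 81\right)^{2} - 17357\right) - 397 = \left(- 7 \cdot 162^{2} - 17357\right) - 397 = \left(\left(-7\right) 26244 - 17357\right) - 397 = \left(-183708 - 17357\right) - 397 = -201065 - 397 = -201462$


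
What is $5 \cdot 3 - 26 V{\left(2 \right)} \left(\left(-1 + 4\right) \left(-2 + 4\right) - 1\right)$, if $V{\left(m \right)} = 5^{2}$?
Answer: $-3235$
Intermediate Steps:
$V{\left(m \right)} = 25$
$5 \cdot 3 - 26 V{\left(2 \right)} \left(\left(-1 + 4\right) \left(-2 + 4\right) - 1\right) = 5 \cdot 3 - 26 \cdot 25 \left(\left(-1 + 4\right) \left(-2 + 4\right) - 1\right) = 15 - 26 \cdot 25 \left(3 \cdot 2 - 1\right) = 15 - 26 \cdot 25 \left(6 - 1\right) = 15 - 26 \cdot 25 \cdot 5 = 15 - 3250 = -3235$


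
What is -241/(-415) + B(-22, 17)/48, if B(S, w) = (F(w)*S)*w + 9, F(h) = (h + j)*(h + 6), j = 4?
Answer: -24983709/6640 ≈ -3762.6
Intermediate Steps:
F(h) = (4 + h)*(6 + h) (F(h) = (h + 4)*(h + 6) = (4 + h)*(6 + h))
B(S, w) = 9 + S*w*(24 + w**2 + 10*w) (B(S, w) = ((24 + w**2 + 10*w)*S)*w + 9 = (S*(24 + w**2 + 10*w))*w + 9 = S*w*(24 + w**2 + 10*w) + 9 = 9 + S*w*(24 + w**2 + 10*w))
-241/(-415) + B(-22, 17)/48 = -241/(-415) + (9 - 22*17*(24 + 17**2 + 10*17))/48 = -241*(-1/415) + (9 - 22*17*(24 + 289 + 170))*(1/48) = 241/415 + (9 - 22*17*483)*(1/48) = 241/415 + (9 - 180642)*(1/48) = 241/415 - 180633*1/48 = 241/415 - 60211/16 = -24983709/6640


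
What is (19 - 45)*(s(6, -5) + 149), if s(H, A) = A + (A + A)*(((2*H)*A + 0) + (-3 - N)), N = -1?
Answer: -19864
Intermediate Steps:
s(H, A) = A + 2*A*(-2 + 2*A*H) (s(H, A) = A + (A + A)*(((2*H)*A + 0) + (-3 - 1*(-1))) = A + (2*A)*((2*A*H + 0) + (-3 + 1)) = A + (2*A)*(2*A*H - 2) = A + (2*A)*(-2 + 2*A*H) = A + 2*A*(-2 + 2*A*H))
(19 - 45)*(s(6, -5) + 149) = (19 - 45)*(-5*(-3 + 4*(-5)*6) + 149) = -26*(-5*(-3 - 120) + 149) = -26*(-5*(-123) + 149) = -26*(615 + 149) = -26*764 = -19864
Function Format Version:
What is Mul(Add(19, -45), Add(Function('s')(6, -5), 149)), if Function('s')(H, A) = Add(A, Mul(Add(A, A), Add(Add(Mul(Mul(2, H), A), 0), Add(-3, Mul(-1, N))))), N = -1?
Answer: -19864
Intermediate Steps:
Function('s')(H, A) = Add(A, Mul(2, A, Add(-2, Mul(2, A, H)))) (Function('s')(H, A) = Add(A, Mul(Add(A, A), Add(Add(Mul(Mul(2, H), A), 0), Add(-3, Mul(-1, -1))))) = Add(A, Mul(Mul(2, A), Add(Add(Mul(2, A, H), 0), Add(-3, 1)))) = Add(A, Mul(Mul(2, A), Add(Mul(2, A, H), -2))) = Add(A, Mul(Mul(2, A), Add(-2, Mul(2, A, H)))) = Add(A, Mul(2, A, Add(-2, Mul(2, A, H)))))
Mul(Add(19, -45), Add(Function('s')(6, -5), 149)) = Mul(Add(19, -45), Add(Mul(-5, Add(-3, Mul(4, -5, 6))), 149)) = Mul(-26, Add(Mul(-5, Add(-3, -120)), 149)) = Mul(-26, Add(Mul(-5, -123), 149)) = Mul(-26, Add(615, 149)) = Mul(-26, 764) = -19864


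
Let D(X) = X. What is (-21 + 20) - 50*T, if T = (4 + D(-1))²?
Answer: -451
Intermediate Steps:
T = 9 (T = (4 - 1)² = 3² = 9)
(-21 + 20) - 50*T = (-21 + 20) - 50*9 = -1 - 450 = -451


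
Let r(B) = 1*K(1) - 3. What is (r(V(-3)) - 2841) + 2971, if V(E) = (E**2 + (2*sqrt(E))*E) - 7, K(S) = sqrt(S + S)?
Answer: 127 + sqrt(2) ≈ 128.41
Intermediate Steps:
K(S) = sqrt(2)*sqrt(S) (K(S) = sqrt(2*S) = sqrt(2)*sqrt(S))
V(E) = -7 + E**2 + 2*E**(3/2) (V(E) = (E**2 + 2*E**(3/2)) - 7 = -7 + E**2 + 2*E**(3/2))
r(B) = -3 + sqrt(2) (r(B) = 1*(sqrt(2)*sqrt(1)) - 3 = 1*(sqrt(2)*1) - 3 = 1*sqrt(2) - 3 = sqrt(2) - 3 = -3 + sqrt(2))
(r(V(-3)) - 2841) + 2971 = ((-3 + sqrt(2)) - 2841) + 2971 = (-2844 + sqrt(2)) + 2971 = 127 + sqrt(2)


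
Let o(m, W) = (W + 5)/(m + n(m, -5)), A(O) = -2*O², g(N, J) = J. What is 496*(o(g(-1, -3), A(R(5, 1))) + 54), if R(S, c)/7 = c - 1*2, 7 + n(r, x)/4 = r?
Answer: 1197840/43 ≈ 27857.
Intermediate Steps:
n(r, x) = -28 + 4*r
R(S, c) = -14 + 7*c (R(S, c) = 7*(c - 1*2) = 7*(c - 2) = 7*(-2 + c) = -14 + 7*c)
o(m, W) = (5 + W)/(-28 + 5*m) (o(m, W) = (W + 5)/(m + (-28 + 4*m)) = (5 + W)/(-28 + 5*m))
496*(o(g(-1, -3), A(R(5, 1))) + 54) = 496*((5 - 2*(-14 + 7*1)²)/(-28 + 5*(-3)) + 54) = 496*((5 - 2*(-14 + 7)²)/(-28 - 15) + 54) = 496*((5 - 2*(-7)²)/(-43) + 54) = 496*(-(5 - 2*49)/43 + 54) = 496*(-(5 - 98)/43 + 54) = 496*(-1/43*(-93) + 54) = 496*(93/43 + 54) = 496*(2415/43) = 1197840/43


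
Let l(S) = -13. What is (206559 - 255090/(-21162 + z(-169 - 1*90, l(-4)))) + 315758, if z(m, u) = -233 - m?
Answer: 5519973601/10568 ≈ 5.2233e+5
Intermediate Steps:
(206559 - 255090/(-21162 + z(-169 - 1*90, l(-4)))) + 315758 = (206559 - 255090/(-21162 + (-233 - (-169 - 1*90)))) + 315758 = (206559 - 255090/(-21162 + (-233 - (-169 - 90)))) + 315758 = (206559 - 255090/(-21162 + (-233 - 1*(-259)))) + 315758 = (206559 - 255090/(-21162 + (-233 + 259))) + 315758 = (206559 - 255090/(-21162 + 26)) + 315758 = (206559 - 255090/(-21136)) + 315758 = (206559 - 255090*(-1/21136)) + 315758 = (206559 + 127545/10568) + 315758 = 2183043057/10568 + 315758 = 5519973601/10568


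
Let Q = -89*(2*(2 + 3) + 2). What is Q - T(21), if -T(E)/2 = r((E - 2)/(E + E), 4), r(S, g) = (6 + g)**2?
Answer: -868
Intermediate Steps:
T(E) = -200 (T(E) = -2*(6 + 4)**2 = -2*10**2 = -2*100 = -200)
Q = -1068 (Q = -89*(2*5 + 2) = -89*(10 + 2) = -89*12 = -1068)
Q - T(21) = -1068 - 1*(-200) = -1068 + 200 = -868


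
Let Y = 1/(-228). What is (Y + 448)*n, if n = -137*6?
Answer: -13993591/38 ≈ -3.6825e+5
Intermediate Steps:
Y = -1/228 ≈ -0.0043860
n = -822
(Y + 448)*n = (-1/228 + 448)*(-822) = (102143/228)*(-822) = -13993591/38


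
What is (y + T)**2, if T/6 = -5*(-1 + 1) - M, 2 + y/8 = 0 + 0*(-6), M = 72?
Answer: 200704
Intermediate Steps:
y = -16 (y = -16 + 8*(0 + 0*(-6)) = -16 + 8*(0 + 0) = -16 + 8*0 = -16 + 0 = -16)
T = -432 (T = 6*(-5*(-1 + 1) - 1*72) = 6*(-5*0 - 72) = 6*(0 - 72) = 6*(-72) = -432)
(y + T)**2 = (-16 - 432)**2 = (-448)**2 = 200704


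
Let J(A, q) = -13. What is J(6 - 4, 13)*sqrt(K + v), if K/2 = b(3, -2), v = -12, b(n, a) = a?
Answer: -52*I ≈ -52.0*I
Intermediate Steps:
K = -4 (K = 2*(-2) = -4)
J(6 - 4, 13)*sqrt(K + v) = -13*sqrt(-4 - 12) = -52*I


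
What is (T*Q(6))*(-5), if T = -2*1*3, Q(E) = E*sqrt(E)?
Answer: 180*sqrt(6) ≈ 440.91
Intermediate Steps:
Q(E) = E**(3/2)
T = -6 (T = -2*3 = -6)
(T*Q(6))*(-5) = -36*sqrt(6)*(-5) = 180*sqrt(6)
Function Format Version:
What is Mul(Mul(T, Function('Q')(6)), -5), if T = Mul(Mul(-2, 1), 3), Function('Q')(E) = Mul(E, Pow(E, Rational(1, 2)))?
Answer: Mul(180, Pow(6, Rational(1, 2))) ≈ 440.91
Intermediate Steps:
Function('Q')(E) = Pow(E, Rational(3, 2))
T = -6 (T = Mul(-2, 3) = -6)
Mul(Mul(T, Function('Q')(6)), -5) = Mul(Mul(-6, Pow(6, Rational(3, 2))), -5) = Mul(Mul(-6, Mul(6, Pow(6, Rational(1, 2)))), -5) = Mul(Mul(-36, Pow(6, Rational(1, 2))), -5) = Mul(180, Pow(6, Rational(1, 2)))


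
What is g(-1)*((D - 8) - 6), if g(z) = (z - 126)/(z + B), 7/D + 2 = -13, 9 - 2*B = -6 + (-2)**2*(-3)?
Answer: 55118/375 ≈ 146.98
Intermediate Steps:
B = 27/2 (B = 9/2 - (-6 + (-2)**2*(-3))/2 = 9/2 - (-6 + 4*(-3))/2 = 9/2 - (-6 - 12)/2 = 9/2 - 1/2*(-18) = 9/2 + 9 = 27/2 ≈ 13.500)
D = -7/15 (D = 7/(-2 - 13) = 7/(-15) = 7*(-1/15) = -7/15 ≈ -0.46667)
g(z) = (-126 + z)/(27/2 + z) (g(z) = (z - 126)/(z + 27/2) = (-126 + z)/(27/2 + z))
g(-1)*((D - 8) - 6) = (2*(-126 - 1)/(27 + 2*(-1)))*((-7/15 - 8) - 6) = (2*(-127)/(27 - 2))*(-127/15 - 6) = (2*(-127)/25)*(-217/15) = (2*(1/25)*(-127))*(-217/15) = -254/25*(-217/15) = 55118/375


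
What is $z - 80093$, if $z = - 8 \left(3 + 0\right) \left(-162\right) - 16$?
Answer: $-76221$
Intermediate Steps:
$z = 3872$ ($z = \left(-8\right) 3 \left(-162\right) - 16 = \left(-24\right) \left(-162\right) - 16 = 3888 - 16 = 3872$)
$z - 80093 = 3872 - 80093 = -76221$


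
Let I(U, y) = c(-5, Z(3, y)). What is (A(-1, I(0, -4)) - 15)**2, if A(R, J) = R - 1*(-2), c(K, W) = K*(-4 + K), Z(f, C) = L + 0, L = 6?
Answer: 196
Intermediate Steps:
Z(f, C) = 6 (Z(f, C) = 6 + 0 = 6)
I(U, y) = 45 (I(U, y) = -5*(-4 - 5) = -5*(-9) = 45)
A(R, J) = 2 + R (A(R, J) = R + 2 = 2 + R)
(A(-1, I(0, -4)) - 15)**2 = ((2 - 1) - 15)**2 = (1 - 15)**2 = (-14)**2 = 196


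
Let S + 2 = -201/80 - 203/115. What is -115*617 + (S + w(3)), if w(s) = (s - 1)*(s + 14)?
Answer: -130506191/1840 ≈ -70927.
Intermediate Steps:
w(s) = (-1 + s)*(14 + s)
S = -11551/1840 (S = -2 + (-201/80 - 203/115) = -2 - 7871/1840 = -11551/1840 ≈ -6.2777)
-115*617 + (S + w(3)) = -115*617 + (-11551/1840 + (-14 + 3² + 13*3)) = -70955 + (-11551/1840 + (-14 + 9 + 39)) = -70955 + (-11551/1840 + 34) = -70955 + 51009/1840 = -130506191/1840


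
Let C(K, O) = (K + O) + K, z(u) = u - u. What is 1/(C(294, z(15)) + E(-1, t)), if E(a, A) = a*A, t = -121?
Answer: 1/709 ≈ 0.0014104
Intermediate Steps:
z(u) = 0
E(a, A) = A*a
C(K, O) = O + 2*K
1/(C(294, z(15)) + E(-1, t)) = 1/((0 + 2*294) - 121*(-1)) = 1/((0 + 588) + 121) = 1/(588 + 121) = 1/709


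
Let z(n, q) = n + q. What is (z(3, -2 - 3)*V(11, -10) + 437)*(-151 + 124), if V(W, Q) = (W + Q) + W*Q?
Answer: -17685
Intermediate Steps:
V(W, Q) = Q + W + Q*W (V(W, Q) = (Q + W) + Q*W = Q + W + Q*W)
(z(3, -2 - 3)*V(11, -10) + 437)*(-151 + 124) = ((3 + (-2 - 3))*(-10 + 11 - 10*11) + 437)*(-151 + 124) = ((3 - 5)*(-10 + 11 - 110) + 437)*(-27) = (-2*(-109) + 437)*(-27) = (218 + 437)*(-27) = 655*(-27) = -17685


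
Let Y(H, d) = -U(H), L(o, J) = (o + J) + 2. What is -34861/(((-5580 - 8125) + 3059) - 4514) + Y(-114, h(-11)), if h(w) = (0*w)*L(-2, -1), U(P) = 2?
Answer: 4541/15160 ≈ 0.29954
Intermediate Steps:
L(o, J) = 2 + J + o (L(o, J) = (J + o) + 2 = 2 + J + o)
h(w) = 0 (h(w) = (0*w)*(2 - 1 - 2) = 0*(-1) = 0)
Y(H, d) = -2 (Y(H, d) = -1*2 = -2)
-34861/(((-5580 - 8125) + 3059) - 4514) + Y(-114, h(-11)) = -34861/(((-5580 - 8125) + 3059) - 4514) - 2 = -34861/((-13705 + 3059) - 4514) - 2 = -34861/(-10646 - 4514) - 2 = -34861/(-15160) - 2 = -34861*(-1/15160) - 2 = 34861/15160 - 2 = 4541/15160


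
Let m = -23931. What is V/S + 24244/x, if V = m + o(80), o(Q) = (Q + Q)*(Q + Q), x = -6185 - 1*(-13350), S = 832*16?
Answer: 334694513/95380480 ≈ 3.5090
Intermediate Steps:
S = 13312
x = 7165 (x = -6185 + 13350 = 7165)
o(Q) = 4*Q² (o(Q) = (2*Q)*(2*Q) = 4*Q²)
V = 1669 (V = -23931 + 4*80² = -23931 + 4*6400 = -23931 + 25600 = 1669)
V/S + 24244/x = 1669/13312 + 24244/7165 = 334694513/95380480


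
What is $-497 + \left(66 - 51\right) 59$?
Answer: $388$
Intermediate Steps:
$-497 + \left(66 - 51\right) 59 = -497 + 15 \cdot 59 = -497 + 885 = 388$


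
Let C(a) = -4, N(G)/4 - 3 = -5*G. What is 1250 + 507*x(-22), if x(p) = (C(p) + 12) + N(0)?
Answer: 11390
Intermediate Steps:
N(G) = 12 - 20*G (N(G) = 12 + 4*(-5*G) = 12 - 20*G)
x(p) = 20 (x(p) = (-4 + 12) + (12 - 20*0) = 8 + (12 + 0) = 8 + 12 = 20)
1250 + 507*x(-22) = 1250 + 507*20 = 1250 + 10140 = 11390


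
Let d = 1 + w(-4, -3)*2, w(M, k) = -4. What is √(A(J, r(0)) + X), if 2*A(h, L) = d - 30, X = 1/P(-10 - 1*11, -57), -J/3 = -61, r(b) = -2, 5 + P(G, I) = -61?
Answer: I*√20163/33 ≈ 4.3029*I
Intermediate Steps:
P(G, I) = -66 (P(G, I) = -5 - 61 = -66)
J = 183 (J = -3*(-61) = 183)
d = -7 (d = 1 - 4*2 = 1 - 8 = -7)
X = -1/66 (X = 1/(-66) = -1/66 ≈ -0.015152)
A(h, L) = -37/2 (A(h, L) = (-7 - 30)/2 = (½)*(-37) = -37/2)
√(A(J, r(0)) + X) = √(-37/2 - 1/66) = √(-611/33) = I*√20163/33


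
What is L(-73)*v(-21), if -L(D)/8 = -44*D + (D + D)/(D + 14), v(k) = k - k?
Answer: 0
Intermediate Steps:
v(k) = 0
L(D) = 352*D - 16*D/(14 + D) (L(D) = -8*(-44*D + (D + D)/(D + 14)) = -8*(-44*D + (2*D)/(14 + D)) = -8*(-44*D + 2*D/(14 + D)) = 352*D - 16*D/(14 + D))
L(-73)*v(-21) = (16*(-73)*(307 + 22*(-73))/(14 - 73))*0 = (16*(-73)*(307 - 1606)/(-59))*0 = (16*(-73)*(-1/59)*(-1299))*0 = -1517232/59*0 = 0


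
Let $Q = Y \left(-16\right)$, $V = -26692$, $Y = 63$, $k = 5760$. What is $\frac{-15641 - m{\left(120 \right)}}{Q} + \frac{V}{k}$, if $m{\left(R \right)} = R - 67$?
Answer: $\frac{5249}{480} \approx 10.935$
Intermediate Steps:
$m{\left(R \right)} = -67 + R$ ($m{\left(R \right)} = R - 67 = -67 + R$)
$Q = -1008$ ($Q = 63 \left(-16\right) = -1008$)
$\frac{-15641 - m{\left(120 \right)}}{Q} + \frac{V}{k} = \frac{-15641 - \left(-67 + 120\right)}{-1008} - \frac{26692}{5760} = \left(-15641 - 53\right) \left(- \frac{1}{1008}\right) - \frac{6673}{1440} = \left(-15694\right) \left(- \frac{1}{1008}\right) - \frac{6673}{1440} = \frac{1121}{72} - \frac{6673}{1440} = \frac{5249}{480}$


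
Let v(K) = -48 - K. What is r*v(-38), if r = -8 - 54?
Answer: 620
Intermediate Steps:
r = -62
r*v(-38) = -62*(-48 - 1*(-38)) = -62*(-48 + 38) = -62*(-10) = 620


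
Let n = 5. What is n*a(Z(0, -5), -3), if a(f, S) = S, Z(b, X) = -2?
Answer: -15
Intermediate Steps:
n*a(Z(0, -5), -3) = 5*(-3) = -15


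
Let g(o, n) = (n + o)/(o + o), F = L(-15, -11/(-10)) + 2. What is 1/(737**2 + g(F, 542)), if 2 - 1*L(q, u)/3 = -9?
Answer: 70/38022407 ≈ 1.8410e-6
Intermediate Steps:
L(q, u) = 33 (L(q, u) = 6 - 3*(-9) = 6 + 27 = 33)
F = 35 (F = 33 + 2 = 35)
g(o, n) = (n + o)/(2*o) (g(o, n) = (n + o)/((2*o)) = (n + o)*(1/(2*o)) = (n + o)/(2*o))
1/(737**2 + g(F, 542)) = 1/(737**2 + (1/2)*(542 + 35)/35) = 1/(543169 + (1/2)*(1/35)*577) = 1/(543169 + 577/70) = 1/(38022407/70) = 70/38022407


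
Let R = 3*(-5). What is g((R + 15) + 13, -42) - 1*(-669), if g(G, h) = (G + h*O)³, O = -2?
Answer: 913342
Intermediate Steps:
R = -15
g(G, h) = (G - 2*h)³ (g(G, h) = (G + h*(-2))³ = (G - 2*h)³)
g((R + 15) + 13, -42) - 1*(-669) = (((-15 + 15) + 13) - 2*(-42))³ - 1*(-669) = ((0 + 13) + 84)³ + 669 = (13 + 84)³ + 669 = 97³ + 669 = 912673 + 669 = 913342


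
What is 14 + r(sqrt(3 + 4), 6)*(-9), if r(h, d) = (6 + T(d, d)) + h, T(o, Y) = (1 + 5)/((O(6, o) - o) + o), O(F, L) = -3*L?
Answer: -37 - 9*sqrt(7) ≈ -60.812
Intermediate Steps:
T(o, Y) = -2/o (T(o, Y) = (1 + 5)/((-3*o - o) + o) = 6/(-4*o + o) = 6/((-3*o)) = 6*(-1/(3*o)) = -2/o)
r(h, d) = 6 + h - 2/d (r(h, d) = (6 - 2/d) + h = 6 + h - 2/d)
14 + r(sqrt(3 + 4), 6)*(-9) = 14 + (6 + sqrt(3 + 4) - 2/6)*(-9) = 14 + (6 + sqrt(7) - 2*1/6)*(-9) = 14 + (6 + sqrt(7) - 1/3)*(-9) = 14 + (17/3 + sqrt(7))*(-9) = 14 + (-51 - 9*sqrt(7)) = -37 - 9*sqrt(7)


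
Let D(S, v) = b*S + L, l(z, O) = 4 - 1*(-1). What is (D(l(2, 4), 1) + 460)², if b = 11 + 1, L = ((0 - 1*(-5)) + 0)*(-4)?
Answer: 250000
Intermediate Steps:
L = -20 (L = ((0 + 5) + 0)*(-4) = (5 + 0)*(-4) = 5*(-4) = -20)
b = 12
l(z, O) = 5 (l(z, O) = 4 + 1 = 5)
D(S, v) = -20 + 12*S (D(S, v) = 12*S - 20 = -20 + 12*S)
(D(l(2, 4), 1) + 460)² = ((-20 + 12*5) + 460)² = ((-20 + 60) + 460)² = (40 + 460)² = 500² = 250000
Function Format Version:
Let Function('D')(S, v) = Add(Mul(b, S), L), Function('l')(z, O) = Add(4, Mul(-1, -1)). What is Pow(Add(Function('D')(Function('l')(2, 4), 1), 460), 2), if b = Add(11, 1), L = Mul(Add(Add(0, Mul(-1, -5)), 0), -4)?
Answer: 250000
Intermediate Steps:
L = -20 (L = Mul(Add(Add(0, 5), 0), -4) = Mul(Add(5, 0), -4) = Mul(5, -4) = -20)
b = 12
Function('l')(z, O) = 5 (Function('l')(z, O) = Add(4, 1) = 5)
Function('D')(S, v) = Add(-20, Mul(12, S)) (Function('D')(S, v) = Add(Mul(12, S), -20) = Add(-20, Mul(12, S)))
Pow(Add(Function('D')(Function('l')(2, 4), 1), 460), 2) = Pow(Add(Add(-20, Mul(12, 5)), 460), 2) = Pow(Add(Add(-20, 60), 460), 2) = Pow(Add(40, 460), 2) = Pow(500, 2) = 250000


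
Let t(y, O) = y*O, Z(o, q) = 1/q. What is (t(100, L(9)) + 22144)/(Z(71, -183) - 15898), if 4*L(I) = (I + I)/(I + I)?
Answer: -4056927/2909335 ≈ -1.3945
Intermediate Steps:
L(I) = 1/4 (L(I) = ((I + I)/(I + I))/4 = ((2*I)/((2*I)))/4 = ((2*I)*(1/(2*I)))/4 = (1/4)*1 = 1/4)
t(y, O) = O*y
(t(100, L(9)) + 22144)/(Z(71, -183) - 15898) = ((1/4)*100 + 22144)/(1/(-183) - 15898) = (25 + 22144)/(-1/183 - 15898) = 22169/(-2909335/183) = 22169*(-183/2909335) = -4056927/2909335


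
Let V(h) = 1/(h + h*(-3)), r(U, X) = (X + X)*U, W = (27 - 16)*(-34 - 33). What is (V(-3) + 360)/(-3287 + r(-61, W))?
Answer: 2161/519762 ≈ 0.0041577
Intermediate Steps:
W = -737 (W = 11*(-67) = -737)
r(U, X) = 2*U*X (r(U, X) = (2*X)*U = 2*U*X)
V(h) = -1/(2*h) (V(h) = 1/(h - 3*h) = 1/(-2*h) = -1/(2*h))
(V(-3) + 360)/(-3287 + r(-61, W)) = (-½/(-3) + 360)/(-3287 + 2*(-61)*(-737)) = (-½*(-⅓) + 360)/(-3287 + 89914) = (⅙ + 360)/86627 = (2161/6)*(1/86627) = 2161/519762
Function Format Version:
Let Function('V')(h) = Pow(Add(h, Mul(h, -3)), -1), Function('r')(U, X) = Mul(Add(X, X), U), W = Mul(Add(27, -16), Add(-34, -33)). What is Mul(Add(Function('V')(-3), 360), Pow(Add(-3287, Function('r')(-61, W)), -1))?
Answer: Rational(2161, 519762) ≈ 0.0041577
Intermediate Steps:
W = -737 (W = Mul(11, -67) = -737)
Function('r')(U, X) = Mul(2, U, X) (Function('r')(U, X) = Mul(Mul(2, X), U) = Mul(2, U, X))
Function('V')(h) = Mul(Rational(-1, 2), Pow(h, -1)) (Function('V')(h) = Pow(Add(h, Mul(-3, h)), -1) = Pow(Mul(-2, h), -1) = Mul(Rational(-1, 2), Pow(h, -1)))
Mul(Add(Function('V')(-3), 360), Pow(Add(-3287, Function('r')(-61, W)), -1)) = Mul(Add(Mul(Rational(-1, 2), Pow(-3, -1)), 360), Pow(Add(-3287, Mul(2, -61, -737)), -1)) = Mul(Add(Mul(Rational(-1, 2), Rational(-1, 3)), 360), Pow(Add(-3287, 89914), -1)) = Mul(Add(Rational(1, 6), 360), Pow(86627, -1)) = Mul(Rational(2161, 6), Rational(1, 86627)) = Rational(2161, 519762)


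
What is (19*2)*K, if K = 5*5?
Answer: 950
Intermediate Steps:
K = 25
(19*2)*K = (19*2)*25 = 38*25 = 950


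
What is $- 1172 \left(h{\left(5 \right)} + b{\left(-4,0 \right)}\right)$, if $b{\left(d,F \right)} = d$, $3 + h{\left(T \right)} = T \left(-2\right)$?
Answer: $19924$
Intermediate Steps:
$h{\left(T \right)} = -3 - 2 T$ ($h{\left(T \right)} = -3 + T \left(-2\right) = -3 - 2 T$)
$- 1172 \left(h{\left(5 \right)} + b{\left(-4,0 \right)}\right) = - 1172 \left(\left(-3 - 10\right) - 4\right) = - 1172 \left(-13 - 4\right) = \left(-1172\right) \left(-17\right) = 19924$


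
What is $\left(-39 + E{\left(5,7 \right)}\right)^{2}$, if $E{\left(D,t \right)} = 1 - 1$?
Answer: $1521$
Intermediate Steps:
$E{\left(D,t \right)} = 0$
$\left(-39 + E{\left(5,7 \right)}\right)^{2} = \left(-39 + 0\right)^{2} = \left(-39\right)^{2} = 1521$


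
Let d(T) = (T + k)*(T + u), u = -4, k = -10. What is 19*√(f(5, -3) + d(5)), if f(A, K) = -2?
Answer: 19*I*√7 ≈ 50.269*I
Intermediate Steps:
d(T) = (-10 + T)*(-4 + T) (d(T) = (T - 10)*(T - 4) = (-10 + T)*(-4 + T))
19*√(f(5, -3) + d(5)) = 19*√(-2 + (40 + 5² - 14*5)) = 19*√(-2 + (40 + 25 - 70)) = 19*√(-2 - 5) = 19*√(-7) = 19*(I*√7) = 19*I*√7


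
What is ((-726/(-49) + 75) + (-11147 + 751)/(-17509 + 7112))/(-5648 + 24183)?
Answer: 46266601/9442711355 ≈ 0.0048997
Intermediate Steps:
((-726/(-49) + 75) + (-11147 + 751)/(-17509 + 7112))/(-5648 + 24183) = ((-726*(-1)/49 + 75) - 10396/(-10397))/18535 = ((-11*(-66/49) + 75) - 10396*(-1/10397))*(1/18535) = ((726/49 + 75) + 10396/10397)*(1/18535) = (4401/49 + 10396/10397)*(1/18535) = (46266601/509453)*(1/18535) = 46266601/9442711355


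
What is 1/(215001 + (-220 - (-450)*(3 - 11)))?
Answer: 1/211181 ≈ 4.7353e-6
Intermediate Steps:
1/(215001 + (-220 - (-450)*(3 - 11))) = 1/(215001 + (-220 - (-450)*(-8))) = 1/(215001 + (-220 - 150*24)) = 1/(215001 + (-220 - 3600)) = 1/(215001 - 3820) = 1/211181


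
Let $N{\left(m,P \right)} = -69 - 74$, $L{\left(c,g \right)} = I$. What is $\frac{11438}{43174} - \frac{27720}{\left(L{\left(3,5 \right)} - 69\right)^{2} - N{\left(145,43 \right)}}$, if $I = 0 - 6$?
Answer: $- \frac{10096508}{2223461} \approx -4.5409$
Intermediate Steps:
$I = -6$ ($I = 0 - 6 = -6$)
$L{\left(c,g \right)} = -6$
$N{\left(m,P \right)} = -143$
$\frac{11438}{43174} - \frac{27720}{\left(L{\left(3,5 \right)} - 69\right)^{2} - N{\left(145,43 \right)}} = \frac{11438}{43174} - \frac{27720}{\left(-6 - 69\right)^{2} - -143} = 11438 \cdot \frac{1}{43174} - \frac{27720}{\left(-75\right)^{2} + 143} = \frac{5719}{21587} - \frac{27720}{5625 + 143} = \frac{5719}{21587} - \frac{27720}{5768} = \frac{5719}{21587} - \frac{495}{103} = - \frac{10096508}{2223461}$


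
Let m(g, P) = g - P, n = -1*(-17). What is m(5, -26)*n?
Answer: 527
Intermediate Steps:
n = 17
m(5, -26)*n = (5 - 1*(-26))*17 = (5 + 26)*17 = 31*17 = 527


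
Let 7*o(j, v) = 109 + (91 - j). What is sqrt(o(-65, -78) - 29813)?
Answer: 23*I*sqrt(2758)/7 ≈ 172.55*I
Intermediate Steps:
o(j, v) = 200/7 - j/7 (o(j, v) = (109 + (91 - j))/7 = (200 - j)/7 = 200/7 - j/7)
sqrt(o(-65, -78) - 29813) = sqrt((200/7 - 1/7*(-65)) - 29813) = sqrt((200/7 + 65/7) - 29813) = sqrt(265/7 - 29813) = sqrt(-208426/7) = 23*I*sqrt(2758)/7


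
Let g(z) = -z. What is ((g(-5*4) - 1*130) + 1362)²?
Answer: 1567504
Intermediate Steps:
((g(-5*4) - 1*130) + 1362)² = ((-(-5)*4 - 1*130) + 1362)² = ((-1*(-20) - 130) + 1362)² = ((20 - 130) + 1362)² = (-110 + 1362)² = 1252² = 1567504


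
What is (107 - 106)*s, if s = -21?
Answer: -21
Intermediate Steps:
(107 - 106)*s = (107 - 106)*(-21) = 1*(-21) = -21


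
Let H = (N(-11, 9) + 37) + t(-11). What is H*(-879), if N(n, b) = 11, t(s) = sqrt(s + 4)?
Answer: -42192 - 879*I*sqrt(7) ≈ -42192.0 - 2325.6*I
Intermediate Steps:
t(s) = sqrt(4 + s)
H = 48 + I*sqrt(7) (H = (11 + 37) + sqrt(4 - 11) = 48 + sqrt(-7) = 48 + I*sqrt(7) ≈ 48.0 + 2.6458*I)
H*(-879) = (48 + I*sqrt(7))*(-879) = -42192 - 879*I*sqrt(7)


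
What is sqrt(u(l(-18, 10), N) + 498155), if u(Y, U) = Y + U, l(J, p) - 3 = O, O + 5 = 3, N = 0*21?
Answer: 2*sqrt(124539) ≈ 705.80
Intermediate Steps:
N = 0
O = -2 (O = -5 + 3 = -2)
l(J, p) = 1 (l(J, p) = 3 - 2 = 1)
u(Y, U) = U + Y
sqrt(u(l(-18, 10), N) + 498155) = sqrt((0 + 1) + 498155) = sqrt(1 + 498155) = sqrt(498156) = 2*sqrt(124539)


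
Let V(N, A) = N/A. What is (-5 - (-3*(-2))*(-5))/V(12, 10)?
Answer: 125/6 ≈ 20.833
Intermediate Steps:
(-5 - (-3*(-2))*(-5))/V(12, 10) = (-5 - (-3*(-2))*(-5))/((12/10)) = (-5 - 6*(-5))/((12*(1/10))) = (-5 - 1*(-30))/(6/5) = (-5 + 30)*(5/6) = 25*(5/6) = 125/6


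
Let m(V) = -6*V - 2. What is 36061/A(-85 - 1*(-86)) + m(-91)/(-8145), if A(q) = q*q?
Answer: 293716301/8145 ≈ 36061.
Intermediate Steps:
m(V) = -2 - 6*V
A(q) = q**2
36061/A(-85 - 1*(-86)) + m(-91)/(-8145) = 36061/((-85 - 1*(-86))**2) + (-2 - 6*(-91))/(-8145) = 36061/((-85 + 86)**2) + (-2 + 546)*(-1/8145) = 36061/(1**2) + 544*(-1/8145) = 36061/1 - 544/8145 = 36061*1 - 544/8145 = 36061 - 544/8145 = 293716301/8145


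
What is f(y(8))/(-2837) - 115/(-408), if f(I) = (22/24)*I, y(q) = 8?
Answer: 323263/1157496 ≈ 0.27928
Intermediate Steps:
f(I) = 11*I/12 (f(I) = (22*(1/24))*I = 11*I/12)
f(y(8))/(-2837) - 115/(-408) = ((11/12)*8)/(-2837) - 115/(-408) = (22/3)*(-1/2837) - 115*(-1/408) = -22/8511 + 115/408 = 323263/1157496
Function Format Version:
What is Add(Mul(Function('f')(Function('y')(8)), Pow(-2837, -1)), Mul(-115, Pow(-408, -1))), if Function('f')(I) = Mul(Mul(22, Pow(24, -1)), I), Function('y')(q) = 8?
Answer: Rational(323263, 1157496) ≈ 0.27928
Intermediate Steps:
Function('f')(I) = Mul(Rational(11, 12), I) (Function('f')(I) = Mul(Mul(22, Rational(1, 24)), I) = Mul(Rational(11, 12), I))
Add(Mul(Function('f')(Function('y')(8)), Pow(-2837, -1)), Mul(-115, Pow(-408, -1))) = Add(Mul(Mul(Rational(11, 12), 8), Pow(-2837, -1)), Mul(-115, Pow(-408, -1))) = Add(Mul(Rational(22, 3), Rational(-1, 2837)), Mul(-115, Rational(-1, 408))) = Add(Rational(-22, 8511), Rational(115, 408)) = Rational(323263, 1157496)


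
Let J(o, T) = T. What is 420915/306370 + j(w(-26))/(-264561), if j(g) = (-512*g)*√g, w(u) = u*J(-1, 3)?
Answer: 84183/61274 - 13312*I*√78/88187 ≈ 1.3739 - 1.3332*I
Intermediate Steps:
w(u) = 3*u (w(u) = u*3 = 3*u)
j(g) = -512*g^(3/2)
420915/306370 + j(w(-26))/(-264561) = 420915/306370 - 512*(-78*I*√78)/(-264561) = 420915*(1/306370) - (-39936)*I*√78*(-1/264561) = 84183/61274 - (-39936)*I*√78*(-1/264561) = 84183/61274 + (39936*I*√78)*(-1/264561) = 84183/61274 - 13312*I*√78/88187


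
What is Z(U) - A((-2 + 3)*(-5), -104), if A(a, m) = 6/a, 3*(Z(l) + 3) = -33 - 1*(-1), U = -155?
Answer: -187/15 ≈ -12.467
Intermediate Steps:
Z(l) = -41/3 (Z(l) = -3 + (-33 - 1*(-1))/3 = -3 + (-33 + 1)/3 = -3 + (1/3)*(-32) = -3 - 32/3 = -41/3)
Z(U) - A((-2 + 3)*(-5), -104) = -41/3 - 6/((-2 + 3)*(-5)) = -41/3 - 6/(1*(-5)) = -41/3 - 6/(-5) = -41/3 - 6*(-1)/5 = -41/3 - 1*(-6/5) = -41/3 + 6/5 = -187/15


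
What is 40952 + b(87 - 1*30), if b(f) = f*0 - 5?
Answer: 40947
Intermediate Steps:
b(f) = -5 (b(f) = 0 - 5 = -5)
40952 + b(87 - 1*30) = 40952 - 5 = 40947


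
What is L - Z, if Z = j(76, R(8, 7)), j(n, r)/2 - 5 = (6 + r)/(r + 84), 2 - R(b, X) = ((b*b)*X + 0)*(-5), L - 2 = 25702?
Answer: 29879874/1163 ≈ 25692.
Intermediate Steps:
L = 25704 (L = 2 + 25702 = 25704)
R(b, X) = 2 + 5*X*b**2 (R(b, X) = 2 - ((b*b)*X + 0)*(-5) = 2 - (b**2*X + 0)*(-5) = 2 - (X*b**2 + 0)*(-5) = 2 - X*b**2*(-5) = 2 - (-5)*X*b**2 = 2 + 5*X*b**2)
j(n, r) = 10 + 2*(6 + r)/(84 + r) (j(n, r) = 10 + 2*((6 + r)/(r + 84)) = 10 + 2*((6 + r)/(84 + r)) = 10 + 2*(6 + r)/(84 + r))
Z = 13878/1163 (Z = 12*(71 + (2 + 5*7*8**2))/(84 + (2 + 5*7*8**2)) = 12*(71 + (2 + 5*7*64))/(84 + (2 + 5*7*64)) = 12*(71 + (2 + 2240))/(84 + (2 + 2240)) = 12*(71 + 2242)/(84 + 2242) = 12*2313/2326 = 12*(1/2326)*2313 = 13878/1163 ≈ 11.933)
L - Z = 25704 - 1*13878/1163 = 25704 - 13878/1163 = 29879874/1163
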